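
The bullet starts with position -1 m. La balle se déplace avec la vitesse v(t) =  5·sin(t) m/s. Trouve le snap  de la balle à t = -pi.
Pour résoudre ceci, nous devons prendre 3 dérivées de notre équation de la vitesse v(t) = 5·sin(t). La dérivée de la vitesse donne l'accélération: a(t) = 5·cos(t). En prenant d/dt de a(t), nous trouvons j(t) = -5·sin(t). En dérivant le jerk, nous obtenons le snap: s(t) = -5·cos(t). De l'équation du snap s(t) = -5·cos(t), nous substituons t = -pi pour obtenir s = 5.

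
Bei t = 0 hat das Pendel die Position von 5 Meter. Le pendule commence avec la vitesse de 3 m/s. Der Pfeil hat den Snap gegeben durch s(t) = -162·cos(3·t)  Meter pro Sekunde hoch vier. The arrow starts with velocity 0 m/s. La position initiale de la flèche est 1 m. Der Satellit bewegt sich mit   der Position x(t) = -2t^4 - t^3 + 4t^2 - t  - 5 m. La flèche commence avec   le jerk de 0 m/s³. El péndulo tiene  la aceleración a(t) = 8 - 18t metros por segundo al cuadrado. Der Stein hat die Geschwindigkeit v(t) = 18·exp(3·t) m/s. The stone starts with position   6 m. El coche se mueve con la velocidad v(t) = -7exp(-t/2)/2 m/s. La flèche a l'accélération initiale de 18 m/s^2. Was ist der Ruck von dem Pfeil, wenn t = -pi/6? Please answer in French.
En partant du snap s(t) = -162·cos(3·t), nous prenons 1 primitive. En prenant ∫s(t)dt et en appliquant j(0) = 0, nous trouvons j(t) = -54·sin(3·t). En utilisant j(t) = -54·sin(3·t) et en substituant t = -pi/6, nous trouvons j = 54.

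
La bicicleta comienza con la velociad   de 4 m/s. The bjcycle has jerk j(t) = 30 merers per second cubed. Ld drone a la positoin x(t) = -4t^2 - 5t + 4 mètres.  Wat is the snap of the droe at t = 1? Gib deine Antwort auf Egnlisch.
Starting from position x(t) = -4·t^2 - 5·t + 4, we take 4 derivatives. Taking d/dt of x(t), we find v(t) = -8·t - 5. Taking d/dt of v(t), we find a(t) = -8. Differentiating acceleration, we get jerk: j(t) = 0. Taking d/dt of j(t), we find s(t) = 0. Using s(t) = 0 and substituting t = 1, we find s = 0.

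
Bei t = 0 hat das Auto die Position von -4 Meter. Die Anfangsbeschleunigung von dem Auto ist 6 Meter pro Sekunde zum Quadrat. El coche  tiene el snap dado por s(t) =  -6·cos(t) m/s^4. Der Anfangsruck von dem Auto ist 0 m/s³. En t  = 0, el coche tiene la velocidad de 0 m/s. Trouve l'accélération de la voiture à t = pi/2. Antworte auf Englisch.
We need to integrate our snap equation s(t) = -6·cos(t) 2 times. Finding the integral of s(t) and using j(0) = 0: j(t) = -6·sin(t). The antiderivative of jerk, with a(0) = 6, gives acceleration: a(t) = 6·cos(t). Using a(t) = 6·cos(t) and substituting t = pi/2, we find a = 0.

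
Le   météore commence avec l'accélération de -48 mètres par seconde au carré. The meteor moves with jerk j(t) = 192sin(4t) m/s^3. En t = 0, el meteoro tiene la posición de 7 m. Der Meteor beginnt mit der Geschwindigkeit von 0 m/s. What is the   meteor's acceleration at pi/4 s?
We must find the antiderivative of our jerk equation j(t) = 192·sin(4·t) 1 time. The integral of jerk, with a(0) = -48, gives acceleration: a(t) = -48·cos(4·t). We have acceleration a(t) = -48·cos(4·t). Substituting t = pi/4: a(pi/4) = 48.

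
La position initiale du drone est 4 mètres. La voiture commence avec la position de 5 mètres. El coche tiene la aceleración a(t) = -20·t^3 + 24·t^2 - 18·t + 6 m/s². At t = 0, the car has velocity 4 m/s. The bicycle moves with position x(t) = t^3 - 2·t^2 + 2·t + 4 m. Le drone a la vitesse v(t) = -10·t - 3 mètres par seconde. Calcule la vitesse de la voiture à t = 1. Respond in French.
Pour résoudre ceci, nous devons prendre 1 intégrale de notre équation de l'accélération a(t) = -20·t^3 + 24·t^2 - 18·t + 6. En prenant ∫a(t)dt et en appliquant v(0) = 4, nous trouvons v(t) = -5·t^4 + 8·t^3 - 9·t^2 + 6·t + 4. En utilisant v(t) = -5·t^4 + 8·t^3 - 9·t^2 + 6·t + 4 et en substituant t = 1, nous trouvons v = 4.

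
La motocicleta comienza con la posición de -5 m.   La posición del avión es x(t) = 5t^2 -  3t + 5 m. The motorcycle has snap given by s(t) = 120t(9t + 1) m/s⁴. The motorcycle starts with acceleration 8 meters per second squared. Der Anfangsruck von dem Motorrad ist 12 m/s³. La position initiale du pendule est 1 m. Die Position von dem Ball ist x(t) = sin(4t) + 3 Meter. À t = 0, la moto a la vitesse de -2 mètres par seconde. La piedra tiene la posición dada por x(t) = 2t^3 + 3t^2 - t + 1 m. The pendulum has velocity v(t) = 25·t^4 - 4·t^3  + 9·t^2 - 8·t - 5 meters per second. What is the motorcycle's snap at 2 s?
From the given snap equation s(t) = 120·t·(9·t + 1), we substitute t = 2 to get s = 4560.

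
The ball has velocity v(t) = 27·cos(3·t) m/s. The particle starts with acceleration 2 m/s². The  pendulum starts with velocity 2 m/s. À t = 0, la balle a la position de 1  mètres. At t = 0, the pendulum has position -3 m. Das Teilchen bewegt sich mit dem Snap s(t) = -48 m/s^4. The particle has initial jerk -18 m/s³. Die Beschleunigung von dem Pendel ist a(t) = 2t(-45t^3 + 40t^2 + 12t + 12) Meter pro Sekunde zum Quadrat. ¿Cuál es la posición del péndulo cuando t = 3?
Partiendo de la aceleración a(t) = 2·t·(-45·t^3 + 40·t^2 + 12·t + 12), tomamos 2 antiderivadas. Integrando la aceleración y usando la condición inicial v(0) = 2, obtenemos v(t) = -18·t^5 + 20·t^4 + 8·t^3 + 12·t^2 + 2. La antiderivada de la velocidad es la posición. Usando x(0) = -3, obtenemos x(t) = -3·t^6 + 4·t^5 + 2·t^4 + 4·t^3 + 2·t - 3. Tenemos la posición x(t) = -3·t^6 + 4·t^5 + 2·t^4 + 4·t^3 + 2·t - 3. Sustituyendo t = 3: x(3) = -942.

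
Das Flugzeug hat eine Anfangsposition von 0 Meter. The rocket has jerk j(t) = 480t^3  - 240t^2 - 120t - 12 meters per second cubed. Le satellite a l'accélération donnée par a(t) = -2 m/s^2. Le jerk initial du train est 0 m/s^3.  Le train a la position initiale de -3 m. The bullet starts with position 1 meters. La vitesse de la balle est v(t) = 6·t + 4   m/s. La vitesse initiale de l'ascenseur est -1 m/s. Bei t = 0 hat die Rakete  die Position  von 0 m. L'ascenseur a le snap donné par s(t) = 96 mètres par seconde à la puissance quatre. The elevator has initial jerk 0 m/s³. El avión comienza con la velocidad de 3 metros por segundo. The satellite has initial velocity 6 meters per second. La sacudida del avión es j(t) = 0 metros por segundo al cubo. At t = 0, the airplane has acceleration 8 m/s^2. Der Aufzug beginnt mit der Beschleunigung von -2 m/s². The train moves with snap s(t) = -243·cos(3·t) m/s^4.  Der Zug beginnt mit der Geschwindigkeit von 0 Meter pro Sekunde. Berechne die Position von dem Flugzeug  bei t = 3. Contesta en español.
Necesitamos integrar nuestra ecuación de la sacudida j(t) = 0 3 veces. La antiderivada de la sacudida es la aceleración. Usando a(0) = 8, obtenemos a(t) = 8. La integral de la aceleración es la velocidad. Usando v(0) = 3, obtenemos v(t) = 8·t + 3. La integral de la velocidad es la posición. Usando x(0) = 0, obtenemos x(t) = 4·t^2 + 3·t. Tenemos la posición x(t) = 4·t^2 + 3·t. Sustituyendo t = 3: x(3) = 45.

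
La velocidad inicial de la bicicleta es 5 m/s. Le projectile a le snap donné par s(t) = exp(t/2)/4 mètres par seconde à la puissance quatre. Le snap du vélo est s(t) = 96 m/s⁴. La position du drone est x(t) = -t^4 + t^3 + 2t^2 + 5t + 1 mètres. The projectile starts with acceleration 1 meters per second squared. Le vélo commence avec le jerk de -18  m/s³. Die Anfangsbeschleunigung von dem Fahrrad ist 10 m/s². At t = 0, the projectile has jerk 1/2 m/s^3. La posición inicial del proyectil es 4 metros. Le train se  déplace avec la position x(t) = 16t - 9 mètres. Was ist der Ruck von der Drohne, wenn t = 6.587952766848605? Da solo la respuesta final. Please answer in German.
Bei t = 6.587952766848605, j = -152.110866404367.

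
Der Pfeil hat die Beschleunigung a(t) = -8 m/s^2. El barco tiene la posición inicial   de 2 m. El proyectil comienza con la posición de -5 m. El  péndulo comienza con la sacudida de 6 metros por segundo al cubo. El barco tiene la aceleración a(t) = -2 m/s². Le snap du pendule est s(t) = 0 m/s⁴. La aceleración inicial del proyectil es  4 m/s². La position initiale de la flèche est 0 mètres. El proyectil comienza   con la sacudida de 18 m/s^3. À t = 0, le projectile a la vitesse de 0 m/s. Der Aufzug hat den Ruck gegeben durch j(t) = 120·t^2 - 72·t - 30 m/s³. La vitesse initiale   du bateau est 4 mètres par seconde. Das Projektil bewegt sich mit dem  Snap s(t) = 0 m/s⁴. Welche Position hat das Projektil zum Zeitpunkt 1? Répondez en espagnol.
Necesitamos integrar nuestra ecuación del snap s(t) = 0 4 veces. Tomando ∫s(t)dt y aplicando j(0) = 18, encontramos j(t) = 18. La antiderivada de la sacudida es la aceleración. Usando a(0) = 4, obtenemos a(t) = 18·t + 4. La antiderivada de la aceleración, con v(0) = 0, da la velocidad: v(t) = t·(9·t + 4). Tomando ∫v(t)dt y aplicando x(0) = -5, encontramos x(t) = 3·t^3 + 2·t^2 - 5. Usando x(t) = 3·t^3 + 2·t^2 - 5 y sustituyendo t = 1, encontramos x = 0.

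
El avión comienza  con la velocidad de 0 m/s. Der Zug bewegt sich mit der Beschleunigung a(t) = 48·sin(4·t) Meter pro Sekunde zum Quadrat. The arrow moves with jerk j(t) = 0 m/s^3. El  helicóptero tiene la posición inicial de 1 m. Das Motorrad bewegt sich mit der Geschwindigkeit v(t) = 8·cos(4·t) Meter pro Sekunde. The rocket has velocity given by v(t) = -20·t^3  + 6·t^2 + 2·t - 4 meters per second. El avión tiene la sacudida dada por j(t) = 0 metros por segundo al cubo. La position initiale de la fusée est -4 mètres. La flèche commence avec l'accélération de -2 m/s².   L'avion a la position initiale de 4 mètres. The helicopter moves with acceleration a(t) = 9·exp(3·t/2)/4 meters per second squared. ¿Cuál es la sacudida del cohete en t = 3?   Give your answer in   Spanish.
Partiendo de la velocidad v(t) = -20·t^3 + 6·t^2 + 2·t - 4, tomamos 2 derivadas. La derivada de la velocidad da la aceleración: a(t) = -60·t^2 + 12·t + 2. Tomando d/dt de a(t), encontramos j(t) = 12 - 120·t. De la ecuación de la sacudida j(t) = 12 - 120·t, sustituimos t = 3 para obtener j = -348.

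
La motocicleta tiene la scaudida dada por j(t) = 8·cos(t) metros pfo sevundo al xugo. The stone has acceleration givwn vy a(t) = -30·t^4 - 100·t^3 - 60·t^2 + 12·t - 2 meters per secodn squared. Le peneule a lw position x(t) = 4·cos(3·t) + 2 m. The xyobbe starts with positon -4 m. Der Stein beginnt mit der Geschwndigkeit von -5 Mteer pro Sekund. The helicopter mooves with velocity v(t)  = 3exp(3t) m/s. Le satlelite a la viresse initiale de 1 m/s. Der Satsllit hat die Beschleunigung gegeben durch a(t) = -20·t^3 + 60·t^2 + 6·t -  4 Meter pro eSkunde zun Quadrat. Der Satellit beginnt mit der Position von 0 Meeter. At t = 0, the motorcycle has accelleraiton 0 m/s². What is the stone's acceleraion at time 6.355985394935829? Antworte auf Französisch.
En utilisant a(t) = -30·t^4 - 100·t^3 - 60·t^2 + 12·t - 2 et en substituant t = 6.355985394935829, nous trouvons a = -76988.1868786171.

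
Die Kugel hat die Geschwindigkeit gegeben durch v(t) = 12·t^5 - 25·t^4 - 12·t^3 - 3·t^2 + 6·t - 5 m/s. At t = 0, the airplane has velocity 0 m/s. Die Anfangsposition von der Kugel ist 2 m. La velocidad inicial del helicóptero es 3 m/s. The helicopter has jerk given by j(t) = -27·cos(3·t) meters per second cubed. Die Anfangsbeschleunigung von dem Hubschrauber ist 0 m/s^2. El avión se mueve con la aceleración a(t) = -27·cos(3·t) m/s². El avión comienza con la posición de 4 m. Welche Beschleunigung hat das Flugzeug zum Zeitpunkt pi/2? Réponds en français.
Nous avons l'accélération a(t) = -27·cos(3·t). En substituant t = pi/2: a(pi/2) = 0.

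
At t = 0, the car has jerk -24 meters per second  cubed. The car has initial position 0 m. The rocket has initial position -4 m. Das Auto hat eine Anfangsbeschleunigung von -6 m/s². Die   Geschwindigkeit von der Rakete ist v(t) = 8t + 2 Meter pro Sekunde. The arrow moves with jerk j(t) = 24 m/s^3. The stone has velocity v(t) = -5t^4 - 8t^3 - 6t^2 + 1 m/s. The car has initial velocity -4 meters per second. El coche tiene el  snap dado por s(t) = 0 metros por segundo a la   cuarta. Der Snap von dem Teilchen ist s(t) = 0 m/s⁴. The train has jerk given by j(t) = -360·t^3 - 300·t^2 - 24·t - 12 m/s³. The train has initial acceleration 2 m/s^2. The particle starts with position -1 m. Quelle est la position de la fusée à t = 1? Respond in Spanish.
Debemos encontrar la antiderivada de nuestra ecuación de la velocidad v(t) = 8·t + 2 1 vez. Integrando la velocidad y usando la condición inicial x(0) = -4, obtenemos x(t) = 4·t^2 + 2·t - 4. Tenemos la posición x(t) = 4·t^2 + 2·t - 4. Sustituyendo t = 1: x(1) = 2.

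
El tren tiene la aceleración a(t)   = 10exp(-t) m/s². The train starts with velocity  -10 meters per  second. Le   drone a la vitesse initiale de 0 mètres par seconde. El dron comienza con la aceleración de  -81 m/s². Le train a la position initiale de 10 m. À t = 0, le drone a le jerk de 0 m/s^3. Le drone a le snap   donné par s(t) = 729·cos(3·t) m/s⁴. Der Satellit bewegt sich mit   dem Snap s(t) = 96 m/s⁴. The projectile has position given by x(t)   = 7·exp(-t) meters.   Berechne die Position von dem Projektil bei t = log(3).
Wir haben die Position x(t) = 7·exp(-t). Durch Einsetzen von t = log(3): x(log(3)) = 7/3.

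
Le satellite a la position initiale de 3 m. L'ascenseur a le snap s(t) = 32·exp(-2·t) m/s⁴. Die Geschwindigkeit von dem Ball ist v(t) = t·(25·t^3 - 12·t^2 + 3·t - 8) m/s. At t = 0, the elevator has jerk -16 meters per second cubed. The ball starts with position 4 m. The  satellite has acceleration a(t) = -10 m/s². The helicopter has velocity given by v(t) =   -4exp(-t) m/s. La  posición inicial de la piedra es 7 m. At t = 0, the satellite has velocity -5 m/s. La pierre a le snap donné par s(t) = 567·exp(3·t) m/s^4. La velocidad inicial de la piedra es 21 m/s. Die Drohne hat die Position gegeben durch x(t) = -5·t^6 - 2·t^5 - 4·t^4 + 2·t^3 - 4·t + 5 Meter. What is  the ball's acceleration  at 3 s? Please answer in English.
Starting from velocity v(t) = t·(25·t^3 - 12·t^2 + 3·t - 8), we take 1 derivative. The derivative of velocity gives acceleration: a(t) = 25·t^3 - 12·t^2 + t·(75·t^2 - 24·t + 3) + 3·t - 8. We have acceleration a(t) = 25·t^3 - 12·t^2 + t·(75·t^2 - 24·t + 3) + 3·t - 8. Substituting t = 3: a(3) = 2386.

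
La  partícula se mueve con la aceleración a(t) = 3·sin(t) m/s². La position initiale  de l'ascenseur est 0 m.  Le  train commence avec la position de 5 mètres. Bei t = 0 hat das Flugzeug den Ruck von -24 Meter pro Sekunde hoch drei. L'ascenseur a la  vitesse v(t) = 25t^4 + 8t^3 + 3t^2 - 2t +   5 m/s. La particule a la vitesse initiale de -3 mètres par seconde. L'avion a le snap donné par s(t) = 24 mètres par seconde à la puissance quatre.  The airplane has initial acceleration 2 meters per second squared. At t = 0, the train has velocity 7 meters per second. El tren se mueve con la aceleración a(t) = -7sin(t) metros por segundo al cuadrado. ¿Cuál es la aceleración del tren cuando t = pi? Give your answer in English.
Using a(t) = -7·sin(t) and substituting t = pi, we find a = 0.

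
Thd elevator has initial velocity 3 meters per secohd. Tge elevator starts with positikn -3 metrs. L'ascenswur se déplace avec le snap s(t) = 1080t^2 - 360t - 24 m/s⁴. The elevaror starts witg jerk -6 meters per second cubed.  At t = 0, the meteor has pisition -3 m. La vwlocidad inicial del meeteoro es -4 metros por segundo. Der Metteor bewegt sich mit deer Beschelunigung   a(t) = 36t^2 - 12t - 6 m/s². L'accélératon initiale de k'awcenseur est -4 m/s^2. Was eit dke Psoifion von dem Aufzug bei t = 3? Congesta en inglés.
We need to integrate our snap equation s(t) = 1080·t^2 - 360·t - 24 4 times. Finding the antiderivative of s(t) and using j(0) = -6: j(t) = 360·t^3 - 180·t^2 - 24·t - 6. The integral of jerk, with a(0) = -4, gives acceleration: a(t) = 90·t^4 - 60·t^3 - 12·t^2 - 6·t - 4. Finding the antiderivative of a(t) and using v(0) = 3: v(t) = 18·t^5 - 15·t^4 - 4·t^3 - 3·t^2 - 4·t + 3. Integrating velocity and using the initial condition x(0) = -3, we get x(t) = 3·t^6 - 3·t^5 - t^4 - t^3 - 2·t^2 + 3·t - 3. We have position x(t) = 3·t^6 - 3·t^5 - t^4 - t^3 - 2·t^2 + 3·t - 3. Substituting t = 3: x(3) = 1338.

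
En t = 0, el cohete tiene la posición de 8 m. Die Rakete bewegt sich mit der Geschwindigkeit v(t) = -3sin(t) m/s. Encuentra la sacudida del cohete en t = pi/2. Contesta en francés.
Nous devons dériver notre équation de la vitesse v(t) = -3·sin(t) 2 fois. En dérivant la vitesse, nous obtenons l'accélération: a(t) = -3·cos(t). En prenant d/dt de a(t), nous trouvons j(t) = 3·sin(t). De l'équation du jerk j(t) = 3·sin(t), nous substituons t = pi/2 pour obtenir j = 3.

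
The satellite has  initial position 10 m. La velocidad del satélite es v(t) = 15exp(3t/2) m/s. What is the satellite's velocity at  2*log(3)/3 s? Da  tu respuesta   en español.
Tenemos la velocidad v(t) = 15·exp(3·t/2). Sustituyendo t = 2*log(3)/3: v(2*log(3)/3) = 45.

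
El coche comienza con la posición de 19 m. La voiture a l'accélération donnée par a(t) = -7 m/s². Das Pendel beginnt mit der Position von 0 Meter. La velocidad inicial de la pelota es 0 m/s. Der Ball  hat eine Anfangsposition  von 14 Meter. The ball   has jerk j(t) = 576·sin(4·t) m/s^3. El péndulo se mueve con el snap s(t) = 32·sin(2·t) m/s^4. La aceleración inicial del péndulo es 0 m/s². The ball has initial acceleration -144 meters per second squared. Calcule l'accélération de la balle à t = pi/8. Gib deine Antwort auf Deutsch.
Wir müssen das Integral unserer Gleichung für den Ruck j(t) = 576·sin(4·t) 1-mal finden. Mit ∫j(t)dt und Anwendung von a(0) = -144, finden wir a(t) = -144·cos(4·t). Wir haben die Beschleunigung a(t) = -144·cos(4·t). Durch Einsetzen von t = pi/8: a(pi/8) = 0.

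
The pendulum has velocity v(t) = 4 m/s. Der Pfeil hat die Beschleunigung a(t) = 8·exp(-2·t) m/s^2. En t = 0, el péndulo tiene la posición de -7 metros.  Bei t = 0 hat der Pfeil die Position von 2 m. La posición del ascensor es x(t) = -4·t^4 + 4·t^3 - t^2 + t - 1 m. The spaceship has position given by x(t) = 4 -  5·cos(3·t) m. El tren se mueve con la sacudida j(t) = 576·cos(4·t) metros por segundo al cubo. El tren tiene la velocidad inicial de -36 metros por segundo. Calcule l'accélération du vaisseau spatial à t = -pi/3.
En partant de la position x(t) = 4 - 5·cos(3·t), nous prenons 2 dérivées. En prenant d/dt de x(t), nous trouvons v(t) = 15·sin(3·t). En prenant d/dt de v(t), nous trouvons a(t) = 45·cos(3·t). Nous avons l'accélération a(t) = 45·cos(3·t). En substituant t = -pi/3: a(-pi/3) = -45.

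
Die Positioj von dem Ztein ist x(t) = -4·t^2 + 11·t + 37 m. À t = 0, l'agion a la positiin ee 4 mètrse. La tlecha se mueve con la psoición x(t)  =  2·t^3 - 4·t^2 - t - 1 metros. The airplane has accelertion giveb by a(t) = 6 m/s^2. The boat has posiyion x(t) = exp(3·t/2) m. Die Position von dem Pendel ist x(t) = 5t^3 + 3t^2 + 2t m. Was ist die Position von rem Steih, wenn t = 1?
Wir haben die Position x(t) = -4·t^2 + 11·t + 37. Durch Einsetzen von t = 1: x(1) = 44.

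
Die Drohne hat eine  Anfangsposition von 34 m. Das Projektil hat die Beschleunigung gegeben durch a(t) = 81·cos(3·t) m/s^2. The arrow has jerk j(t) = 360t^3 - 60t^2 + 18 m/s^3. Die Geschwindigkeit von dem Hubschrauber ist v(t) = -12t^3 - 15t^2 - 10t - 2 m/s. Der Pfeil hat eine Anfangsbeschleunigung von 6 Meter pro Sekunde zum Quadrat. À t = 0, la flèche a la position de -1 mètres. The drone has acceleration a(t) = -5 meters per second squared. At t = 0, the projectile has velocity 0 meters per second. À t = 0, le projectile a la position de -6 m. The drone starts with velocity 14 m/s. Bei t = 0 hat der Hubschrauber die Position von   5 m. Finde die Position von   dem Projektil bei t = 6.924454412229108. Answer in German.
Wir müssen das Integral unserer Gleichung für die Beschleunigung a(t) = 81·cos(3·t) 2-mal finden. Mit ∫a(t)dt und Anwendung von v(0) = 0, finden wir v(t) = 27·sin(3·t). Durch Integration von der Geschwindigkeit und Verwendung der Anfangsbedingung x(0) = -6, erhalten wir x(t) = 3 - 9·cos(3·t). Wir haben die Position x(t) = 3 - 9·cos(3·t). Durch Einsetzen von t = 6.924454412229108: x(6.924454412229108) = 6.11152220204836.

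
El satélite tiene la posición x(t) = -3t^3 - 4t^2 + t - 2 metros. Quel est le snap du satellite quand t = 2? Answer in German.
Wir müssen unsere Gleichung für die Position x(t) = -3·t^3 - 4·t^2 + t - 2 4-mal ableiten. Mit d/dt von x(t) finden wir v(t) = -9·t^2 - 8·t + 1. Die Ableitung von der Geschwindigkeit ergibt die Beschleunigung: a(t) = -18·t - 8. Die Ableitung von der Beschleunigung ergibt den Ruck: j(t) = -18. Die Ableitung von dem Ruck ergibt den Snap: s(t) = 0. Aus der Gleichung für den Snap s(t) = 0, setzen wir t = 2 ein und erhalten s = 0.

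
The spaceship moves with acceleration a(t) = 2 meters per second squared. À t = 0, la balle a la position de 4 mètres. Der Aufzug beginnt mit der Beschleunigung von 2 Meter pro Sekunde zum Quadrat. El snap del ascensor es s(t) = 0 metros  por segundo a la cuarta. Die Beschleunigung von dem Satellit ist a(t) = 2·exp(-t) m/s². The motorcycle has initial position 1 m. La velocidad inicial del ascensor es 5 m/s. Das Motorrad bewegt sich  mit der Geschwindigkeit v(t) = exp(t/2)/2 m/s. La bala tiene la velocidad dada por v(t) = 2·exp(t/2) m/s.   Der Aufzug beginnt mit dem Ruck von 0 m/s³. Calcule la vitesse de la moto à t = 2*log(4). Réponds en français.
En utilisant v(t) = exp(t/2)/2 et en substituant t = 2*log(4), nous trouvons v = 2.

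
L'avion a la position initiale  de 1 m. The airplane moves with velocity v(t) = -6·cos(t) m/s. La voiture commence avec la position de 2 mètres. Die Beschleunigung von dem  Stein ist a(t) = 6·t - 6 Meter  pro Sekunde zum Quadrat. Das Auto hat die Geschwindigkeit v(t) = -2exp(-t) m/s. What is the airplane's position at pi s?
We must find the antiderivative of our velocity equation v(t) = -6·cos(t) 1 time. Taking ∫v(t)dt and applying x(0) = 1, we find x(t) = 1 - 6·sin(t). From the given position equation x(t) = 1 - 6·sin(t), we substitute t = pi to get x = 1.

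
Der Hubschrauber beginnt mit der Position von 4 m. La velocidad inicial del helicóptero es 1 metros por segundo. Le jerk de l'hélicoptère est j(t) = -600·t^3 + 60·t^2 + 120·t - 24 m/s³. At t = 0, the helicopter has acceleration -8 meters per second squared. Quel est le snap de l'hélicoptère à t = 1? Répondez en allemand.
Wir müssen unsere Gleichung für den Ruck j(t) = -600·t^3 + 60·t^2 + 120·t - 24 1-mal ableiten. Die Ableitung von dem Ruck ergibt den Snap: s(t) = -1800·t^2 + 120·t + 120. Wir haben den Snap s(t) = -1800·t^2 + 120·t + 120. Durch Einsetzen von t = 1: s(1) = -1560.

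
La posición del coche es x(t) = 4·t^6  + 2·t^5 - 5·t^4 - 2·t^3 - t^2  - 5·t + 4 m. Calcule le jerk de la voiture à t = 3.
Nous devons dériver notre équation de la position x(t) = 4·t^6 + 2·t^5 - 5·t^4 - 2·t^3 - t^2 - 5·t + 4 3 fois. En dérivant la position, nous obtenons la vitesse: v(t) = 24·t^5 + 10·t^4 - 20·t^3 - 6·t^2 - 2·t - 5. La dérivée de la vitesse donne l'accélération: a(t) = 120·t^4 + 40·t^3 - 60·t^2 - 12·t - 2. En dérivant l'accélération, nous obtenons le jerk: j(t) = 480·t^3 + 120·t^2 - 120·t - 12. En utilisant j(t) = 480·t^3 + 120·t^2 - 120·t - 12 et en substituant t = 3, nous trouvons j = 13668.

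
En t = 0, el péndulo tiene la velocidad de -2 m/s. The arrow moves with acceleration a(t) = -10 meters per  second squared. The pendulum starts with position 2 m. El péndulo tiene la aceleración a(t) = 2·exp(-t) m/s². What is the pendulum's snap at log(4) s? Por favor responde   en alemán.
Wir müssen unsere Gleichung für die Beschleunigung a(t) = 2·exp(-t) 2-mal ableiten. Mit d/dt von a(t) finden wir j(t) = -2·exp(-t). Durch Ableiten von dem Ruck erhalten wir den Snap: s(t) = 2·exp(-t). Wir haben den Snap s(t) = 2·exp(-t). Durch Einsetzen von t = log(4): s(log(4)) = 1/2.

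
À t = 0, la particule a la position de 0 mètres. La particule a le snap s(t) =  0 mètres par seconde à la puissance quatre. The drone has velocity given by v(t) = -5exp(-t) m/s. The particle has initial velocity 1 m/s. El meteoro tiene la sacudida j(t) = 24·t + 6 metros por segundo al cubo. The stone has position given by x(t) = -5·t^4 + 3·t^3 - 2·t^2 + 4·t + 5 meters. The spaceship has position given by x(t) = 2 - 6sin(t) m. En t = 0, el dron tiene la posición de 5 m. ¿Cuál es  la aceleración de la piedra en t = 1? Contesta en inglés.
We must differentiate our position equation x(t) = -5·t^4 + 3·t^3 - 2·t^2 + 4·t + 5 2 times. Differentiating position, we get velocity: v(t) = -20·t^3 + 9·t^2 - 4·t + 4. The derivative of velocity gives acceleration: a(t) = -60·t^2 + 18·t - 4. Using a(t) = -60·t^2 + 18·t - 4 and substituting t = 1, we find a = -46.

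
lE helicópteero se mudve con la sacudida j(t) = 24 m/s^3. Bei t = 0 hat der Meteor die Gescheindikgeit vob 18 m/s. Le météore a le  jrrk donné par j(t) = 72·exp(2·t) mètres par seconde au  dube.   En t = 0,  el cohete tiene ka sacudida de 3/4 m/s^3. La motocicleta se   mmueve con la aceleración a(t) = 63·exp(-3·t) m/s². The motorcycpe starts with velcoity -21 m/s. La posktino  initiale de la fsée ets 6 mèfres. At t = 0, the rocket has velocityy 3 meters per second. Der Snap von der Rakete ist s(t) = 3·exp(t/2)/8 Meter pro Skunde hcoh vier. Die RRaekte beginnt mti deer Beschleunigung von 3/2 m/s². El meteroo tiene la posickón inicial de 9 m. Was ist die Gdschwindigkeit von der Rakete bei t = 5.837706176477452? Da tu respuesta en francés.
Nous devons intégrer notre équation du snap s(t) = 3·exp(t/2)/8 3 fois. En intégrant le snap et en utilisant la condition initiale j(0) = 3/4, nous obtenons j(t) = 3·exp(t/2)/4. En prenant ∫j(t)dt et en appliquant a(0) = 3/2, nous trouvons a(t) = 3·exp(t/2)/2. La primitive de l'accélération, avec v(0) = 3, donne la vitesse: v(t) = 3·exp(t/2). En utilisant v(t) = 3·exp(t/2) et en substituant t = 5.837706176477452, nous trouvons v = 55.5601032872857.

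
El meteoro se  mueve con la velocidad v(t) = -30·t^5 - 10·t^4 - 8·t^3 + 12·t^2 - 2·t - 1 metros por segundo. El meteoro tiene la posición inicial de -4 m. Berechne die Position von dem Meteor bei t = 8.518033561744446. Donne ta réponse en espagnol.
Necesitamos integrar nuestra ecuación de la velocidad v(t) = -30·t^5 - 10·t^4 - 8·t^3 + 12·t^2 - 2·t - 1 1 vez. La antiderivada de la velocidad, con x(0) = -4, da la posición: x(t) = -5·t^6 - 2·t^5 - 2·t^4 + 4·t^3 - t^2 - t - 4. Usando x(t) = -5·t^6 - 2·t^5 - 2·t^4 + 4·t^3 - t^2 - t - 4 y sustituyendo t = 8.518033561744446, encontramos x = -2007708.36273814.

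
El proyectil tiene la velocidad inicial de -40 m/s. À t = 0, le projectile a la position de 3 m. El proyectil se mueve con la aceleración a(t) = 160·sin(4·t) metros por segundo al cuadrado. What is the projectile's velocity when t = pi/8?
We must find the antiderivative of our acceleration equation a(t) = 160·sin(4·t) 1 time. The integral of acceleration, with v(0) = -40, gives velocity: v(t) = -40·cos(4·t). We have velocity v(t) = -40·cos(4·t). Substituting t = pi/8: v(pi/8) = 0.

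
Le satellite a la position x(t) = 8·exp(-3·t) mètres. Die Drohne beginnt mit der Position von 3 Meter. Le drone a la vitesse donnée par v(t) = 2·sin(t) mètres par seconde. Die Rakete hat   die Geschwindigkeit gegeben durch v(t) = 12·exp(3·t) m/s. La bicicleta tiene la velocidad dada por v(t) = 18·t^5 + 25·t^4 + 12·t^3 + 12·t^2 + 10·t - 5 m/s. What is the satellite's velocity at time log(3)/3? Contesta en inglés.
To solve this, we need to take 1 derivative of our position equation x(t) = 8·exp(-3·t). Taking d/dt of x(t), we find v(t) = -24·exp(-3·t). We have velocity v(t) = -24·exp(-3·t). Substituting t = log(3)/3: v(log(3)/3) = -8.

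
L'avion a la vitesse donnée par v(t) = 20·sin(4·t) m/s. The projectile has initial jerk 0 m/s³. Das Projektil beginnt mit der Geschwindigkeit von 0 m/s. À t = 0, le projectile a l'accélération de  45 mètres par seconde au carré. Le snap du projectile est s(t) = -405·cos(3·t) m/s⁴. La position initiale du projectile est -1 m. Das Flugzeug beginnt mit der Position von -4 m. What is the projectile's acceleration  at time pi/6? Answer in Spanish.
Partiendo del snap s(t) = -405·cos(3·t), tomamos 2 antiderivadas. La integral del snap es la sacudida. Usando j(0) = 0, obtenemos j(t) = -135·sin(3·t). La antiderivada de la sacudida, con a(0) = 45, da la aceleración: a(t) = 45·cos(3·t). De la ecuación de la aceleración a(t) = 45·cos(3·t), sustituimos t = pi/6 para obtener a = 0.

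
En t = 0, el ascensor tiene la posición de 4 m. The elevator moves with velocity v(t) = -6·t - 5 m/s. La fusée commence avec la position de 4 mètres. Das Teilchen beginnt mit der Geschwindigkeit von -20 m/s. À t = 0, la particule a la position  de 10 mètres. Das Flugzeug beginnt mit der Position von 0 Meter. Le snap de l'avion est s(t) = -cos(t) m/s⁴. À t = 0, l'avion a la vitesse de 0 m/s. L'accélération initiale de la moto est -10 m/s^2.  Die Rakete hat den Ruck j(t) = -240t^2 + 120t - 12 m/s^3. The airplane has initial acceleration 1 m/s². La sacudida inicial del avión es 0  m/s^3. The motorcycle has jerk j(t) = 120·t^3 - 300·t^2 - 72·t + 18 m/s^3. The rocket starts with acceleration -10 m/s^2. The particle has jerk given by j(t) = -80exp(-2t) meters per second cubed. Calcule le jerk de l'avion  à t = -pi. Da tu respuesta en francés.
En partant du snap s(t) = -cos(t), nous prenons 1 primitive. En prenant ∫s(t)dt et en appliquant j(0) = 0, nous trouvons j(t) = -sin(t). De l'équation du jerk j(t) = -sin(t), nous substituons t = -pi pour obtenir j = 0.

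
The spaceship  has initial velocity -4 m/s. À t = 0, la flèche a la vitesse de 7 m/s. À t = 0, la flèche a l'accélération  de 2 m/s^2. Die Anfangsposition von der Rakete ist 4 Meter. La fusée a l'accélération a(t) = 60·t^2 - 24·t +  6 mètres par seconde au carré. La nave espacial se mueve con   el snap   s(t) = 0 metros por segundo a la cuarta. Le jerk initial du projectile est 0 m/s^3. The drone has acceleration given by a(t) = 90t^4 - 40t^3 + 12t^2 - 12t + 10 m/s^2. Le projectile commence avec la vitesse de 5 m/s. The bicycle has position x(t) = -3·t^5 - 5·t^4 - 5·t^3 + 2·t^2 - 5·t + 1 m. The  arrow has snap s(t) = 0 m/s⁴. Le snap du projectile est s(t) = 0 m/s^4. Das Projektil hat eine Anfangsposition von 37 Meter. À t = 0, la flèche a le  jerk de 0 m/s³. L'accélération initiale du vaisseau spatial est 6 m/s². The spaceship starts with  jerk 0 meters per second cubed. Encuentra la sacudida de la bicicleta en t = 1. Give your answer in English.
We must differentiate our position equation x(t) = -3·t^5 - 5·t^4 - 5·t^3 + 2·t^2 - 5·t + 1 3 times. Differentiating position, we get velocity: v(t) = -15·t^4 - 20·t^3 - 15·t^2 + 4·t - 5. Taking d/dt of v(t), we find a(t) = -60·t^3 - 60·t^2 - 30·t + 4. Differentiating acceleration, we get jerk: j(t) = -180·t^2 - 120·t - 30. We have jerk j(t) = -180·t^2 - 120·t - 30. Substituting t = 1: j(1) = -330.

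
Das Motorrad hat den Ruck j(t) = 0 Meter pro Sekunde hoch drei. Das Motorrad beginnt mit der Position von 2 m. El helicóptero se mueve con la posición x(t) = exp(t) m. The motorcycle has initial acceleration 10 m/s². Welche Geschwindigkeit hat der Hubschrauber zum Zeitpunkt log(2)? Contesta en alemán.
Wir müssen unsere Gleichung für die Position x(t) = exp(t) 1-mal ableiten. Die Ableitung von der Position ergibt die Geschwindigkeit: v(t) = exp(t). Aus der Gleichung für die Geschwindigkeit v(t) = exp(t), setzen wir t = log(2) ein und erhalten v = 2.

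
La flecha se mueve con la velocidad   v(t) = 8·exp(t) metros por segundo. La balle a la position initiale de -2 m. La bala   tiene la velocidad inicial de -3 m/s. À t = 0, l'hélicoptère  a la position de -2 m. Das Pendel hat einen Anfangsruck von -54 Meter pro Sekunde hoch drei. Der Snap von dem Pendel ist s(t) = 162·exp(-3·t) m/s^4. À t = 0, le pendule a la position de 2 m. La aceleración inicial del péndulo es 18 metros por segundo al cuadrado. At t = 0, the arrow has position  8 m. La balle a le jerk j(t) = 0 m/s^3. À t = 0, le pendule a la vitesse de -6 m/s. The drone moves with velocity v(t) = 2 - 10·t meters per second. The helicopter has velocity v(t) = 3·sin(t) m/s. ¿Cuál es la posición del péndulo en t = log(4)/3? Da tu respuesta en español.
Necesitamos integrar nuestra ecuación del snap s(t) = 162·exp(-3·t) 4 veces. Integrando el snap y usando la condición inicial j(0) = -54, obtenemos j(t) = -54·exp(-3·t). Tomando ∫j(t)dt y aplicando a(0) = 18, encontramos a(t) = 18·exp(-3·t). La antiderivada de la aceleración, con v(0) = -6, da la velocidad: v(t) = -6·exp(-3·t). Tomando ∫v(t)dt y aplicando x(0) = 2, encontramos x(t) = 2·exp(-3·t). De la ecuación de la posición x(t) = 2·exp(-3·t), sustituimos t = log(4)/3 para obtener x = 1/2.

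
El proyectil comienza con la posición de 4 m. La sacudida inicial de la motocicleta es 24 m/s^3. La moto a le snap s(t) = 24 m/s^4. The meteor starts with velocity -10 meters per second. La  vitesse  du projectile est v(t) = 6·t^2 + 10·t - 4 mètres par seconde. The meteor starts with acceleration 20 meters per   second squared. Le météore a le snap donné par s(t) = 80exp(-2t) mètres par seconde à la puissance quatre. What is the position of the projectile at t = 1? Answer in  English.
Starting from velocity v(t) = 6·t^2 + 10·t - 4, we take 1 antiderivative. Integrating velocity and using the initial condition x(0) = 4, we get x(t) = 2·t^3 + 5·t^2 - 4·t + 4. Using x(t) = 2·t^3 + 5·t^2 - 4·t + 4 and substituting t = 1, we find x = 7.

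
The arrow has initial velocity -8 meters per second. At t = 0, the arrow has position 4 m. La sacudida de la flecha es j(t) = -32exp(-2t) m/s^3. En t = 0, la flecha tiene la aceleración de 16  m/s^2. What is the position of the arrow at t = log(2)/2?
To solve this, we need to take 3 antiderivatives of our jerk equation j(t) = -32·exp(-2·t). The integral of jerk is acceleration. Using a(0) = 16, we get a(t) = 16·exp(-2·t). Integrating acceleration and using the initial condition v(0) = -8, we get v(t) = -8·exp(-2·t). Taking ∫v(t)dt and applying x(0) = 4, we find x(t) = 4·exp(-2·t). Using x(t) = 4·exp(-2·t) and substituting t = log(2)/2, we find x = 2.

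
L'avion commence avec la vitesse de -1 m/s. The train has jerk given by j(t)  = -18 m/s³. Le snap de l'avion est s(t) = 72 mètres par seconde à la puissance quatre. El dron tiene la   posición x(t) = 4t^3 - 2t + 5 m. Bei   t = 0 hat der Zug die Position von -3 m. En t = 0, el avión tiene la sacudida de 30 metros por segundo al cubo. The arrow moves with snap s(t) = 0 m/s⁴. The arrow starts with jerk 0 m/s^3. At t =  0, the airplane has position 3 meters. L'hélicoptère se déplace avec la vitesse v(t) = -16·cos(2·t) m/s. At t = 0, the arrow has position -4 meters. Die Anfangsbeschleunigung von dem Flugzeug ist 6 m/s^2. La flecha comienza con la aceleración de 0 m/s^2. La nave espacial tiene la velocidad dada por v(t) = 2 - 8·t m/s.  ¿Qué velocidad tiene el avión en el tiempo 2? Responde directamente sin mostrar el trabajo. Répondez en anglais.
v(2) = 167.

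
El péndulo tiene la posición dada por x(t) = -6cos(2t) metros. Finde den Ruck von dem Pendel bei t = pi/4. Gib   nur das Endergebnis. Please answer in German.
Der Ruck bei t = pi/4 ist j = -48.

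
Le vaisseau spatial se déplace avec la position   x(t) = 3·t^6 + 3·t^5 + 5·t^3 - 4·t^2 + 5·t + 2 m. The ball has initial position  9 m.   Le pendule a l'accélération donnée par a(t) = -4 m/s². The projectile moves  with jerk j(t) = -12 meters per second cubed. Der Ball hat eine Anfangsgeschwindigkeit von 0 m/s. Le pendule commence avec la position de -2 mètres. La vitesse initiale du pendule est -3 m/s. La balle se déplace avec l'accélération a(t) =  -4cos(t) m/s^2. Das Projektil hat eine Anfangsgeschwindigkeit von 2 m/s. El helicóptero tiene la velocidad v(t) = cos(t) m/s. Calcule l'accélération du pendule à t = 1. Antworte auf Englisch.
From the given acceleration equation a(t) = -4, we substitute t = 1 to get a = -4.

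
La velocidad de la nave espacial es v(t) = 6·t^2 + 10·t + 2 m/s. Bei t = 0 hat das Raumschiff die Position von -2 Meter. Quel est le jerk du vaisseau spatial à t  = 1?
Pour résoudre ceci, nous devons prendre 2 dérivées de notre équation de la vitesse v(t) = 6·t^2 + 10·t + 2. En prenant d/dt de v(t), nous trouvons a(t) = 12·t + 10. En prenant d/dt de a(t), nous trouvons j(t) = 12. Nous avons le jerk j(t) = 12. En substituant t = 1: j(1) = 12.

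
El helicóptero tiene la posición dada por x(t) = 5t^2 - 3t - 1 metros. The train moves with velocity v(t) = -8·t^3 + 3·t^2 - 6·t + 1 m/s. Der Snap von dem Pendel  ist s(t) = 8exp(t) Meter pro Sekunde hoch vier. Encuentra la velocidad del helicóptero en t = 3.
Para resolver esto, necesitamos tomar 1 derivada de nuestra ecuación de la posición x(t) = 5·t^2 - 3·t - 1. La derivada de la posición da la velocidad: v(t) = 10·t - 3. Usando v(t) = 10·t - 3 y sustituyendo t = 3, encontramos v = 27.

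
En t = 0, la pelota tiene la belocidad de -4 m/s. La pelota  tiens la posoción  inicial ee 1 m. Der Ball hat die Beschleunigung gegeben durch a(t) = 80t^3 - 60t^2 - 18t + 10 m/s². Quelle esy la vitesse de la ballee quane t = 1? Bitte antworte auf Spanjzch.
Para resolver esto, necesitamos tomar 1 integral de nuestra ecuación de la aceleración a(t) = 80·t^3 - 60·t^2 - 18·t + 10. La integral de la aceleración es la velocidad. Usando v(0) = -4, obtenemos v(t) = 20·t^4 - 20·t^3 - 9·t^2 + 10·t - 4. Tenemos la velocidad v(t) = 20·t^4 - 20·t^3 - 9·t^2 + 10·t - 4. Sustituyendo t = 1: v(1) = -3.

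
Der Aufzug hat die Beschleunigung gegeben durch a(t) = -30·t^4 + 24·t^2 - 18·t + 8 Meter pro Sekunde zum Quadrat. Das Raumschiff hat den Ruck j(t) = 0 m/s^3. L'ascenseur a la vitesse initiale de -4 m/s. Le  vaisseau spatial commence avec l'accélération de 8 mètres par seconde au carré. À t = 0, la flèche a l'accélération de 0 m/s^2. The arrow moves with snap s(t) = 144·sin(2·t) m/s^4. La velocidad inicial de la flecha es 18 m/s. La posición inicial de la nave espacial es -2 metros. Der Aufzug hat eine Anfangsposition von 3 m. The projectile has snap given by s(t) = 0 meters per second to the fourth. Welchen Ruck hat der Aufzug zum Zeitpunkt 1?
Wir müssen unsere Gleichung für die Beschleunigung a(t) = -30·t^4 + 24·t^2 - 18·t + 8 1-mal ableiten. Die Ableitung von der Beschleunigung ergibt den Ruck: j(t) = -120·t^3 + 48·t - 18. Wir haben den Ruck j(t) = -120·t^3 + 48·t - 18. Durch Einsetzen von t = 1: j(1) = -90.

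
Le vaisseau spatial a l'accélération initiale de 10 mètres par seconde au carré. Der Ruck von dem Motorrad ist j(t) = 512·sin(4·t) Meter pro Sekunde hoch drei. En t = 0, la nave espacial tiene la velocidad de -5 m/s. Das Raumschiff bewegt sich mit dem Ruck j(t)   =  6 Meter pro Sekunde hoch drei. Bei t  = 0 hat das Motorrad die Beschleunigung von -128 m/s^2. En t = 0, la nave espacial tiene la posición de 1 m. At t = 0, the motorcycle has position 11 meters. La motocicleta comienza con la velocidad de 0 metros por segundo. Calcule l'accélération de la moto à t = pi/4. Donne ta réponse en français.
En partant du jerk j(t) = 512·sin(4·t), nous prenons 1 primitive. L'intégrale du jerk est l'accélération. En utilisant a(0) = -128, nous obtenons a(t) = -128·cos(4·t). En utilisant a(t) = -128·cos(4·t) et en substituant t = pi/4, nous trouvons a = 128.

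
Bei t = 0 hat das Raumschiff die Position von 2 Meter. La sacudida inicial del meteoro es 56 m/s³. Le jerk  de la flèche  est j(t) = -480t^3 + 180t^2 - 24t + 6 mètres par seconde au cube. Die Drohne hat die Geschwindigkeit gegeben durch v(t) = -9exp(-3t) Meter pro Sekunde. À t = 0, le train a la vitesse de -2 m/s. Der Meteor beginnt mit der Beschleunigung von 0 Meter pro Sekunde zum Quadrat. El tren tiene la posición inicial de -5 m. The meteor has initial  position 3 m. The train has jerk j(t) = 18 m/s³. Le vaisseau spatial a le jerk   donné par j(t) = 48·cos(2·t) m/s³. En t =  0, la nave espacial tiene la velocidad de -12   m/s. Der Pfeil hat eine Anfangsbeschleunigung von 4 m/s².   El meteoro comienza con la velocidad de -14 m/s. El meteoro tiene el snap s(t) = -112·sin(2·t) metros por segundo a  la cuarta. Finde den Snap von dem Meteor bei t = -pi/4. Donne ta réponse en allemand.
Mit s(t) = -112·sin(2·t) und Einsetzen von t = -pi/4, finden wir s = 112.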